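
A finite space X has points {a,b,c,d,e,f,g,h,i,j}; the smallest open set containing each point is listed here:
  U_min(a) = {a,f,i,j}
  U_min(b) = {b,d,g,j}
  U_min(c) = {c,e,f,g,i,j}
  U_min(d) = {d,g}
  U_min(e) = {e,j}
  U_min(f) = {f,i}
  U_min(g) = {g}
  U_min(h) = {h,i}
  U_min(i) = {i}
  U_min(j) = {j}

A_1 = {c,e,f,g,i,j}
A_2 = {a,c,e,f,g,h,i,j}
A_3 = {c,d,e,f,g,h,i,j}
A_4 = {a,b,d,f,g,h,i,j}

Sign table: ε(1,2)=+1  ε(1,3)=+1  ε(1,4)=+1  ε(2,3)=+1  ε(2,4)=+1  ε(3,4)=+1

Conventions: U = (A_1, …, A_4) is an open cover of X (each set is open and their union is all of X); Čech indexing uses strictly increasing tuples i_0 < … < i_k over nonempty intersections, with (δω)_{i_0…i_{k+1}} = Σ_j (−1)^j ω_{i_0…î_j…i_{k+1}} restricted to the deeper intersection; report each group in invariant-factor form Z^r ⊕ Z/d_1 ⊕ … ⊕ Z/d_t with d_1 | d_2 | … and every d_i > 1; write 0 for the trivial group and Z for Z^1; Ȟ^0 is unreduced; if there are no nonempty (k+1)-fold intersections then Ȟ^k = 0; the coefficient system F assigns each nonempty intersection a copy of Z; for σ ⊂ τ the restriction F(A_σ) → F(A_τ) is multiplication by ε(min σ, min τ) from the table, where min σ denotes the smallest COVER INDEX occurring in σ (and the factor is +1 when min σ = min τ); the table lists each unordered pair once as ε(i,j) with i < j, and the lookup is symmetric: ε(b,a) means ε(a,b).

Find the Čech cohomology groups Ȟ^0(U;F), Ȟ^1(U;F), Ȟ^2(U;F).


nonempty intersections:
  A12={c,e,f,g,i,j} A13={c,e,f,g,i,j} A14={f,g,i,j} A23={c,e,f,g,h,i,j} A24={a,f,g,h,i,j} A34={d,f,g,h,i,j}
  A123={c,e,f,g,i,j} A124={f,g,i,j} A134={f,g,i,j} A234={f,g,h,i,j}
  A1234={f,g,i,j}
C dims 4,6,4,1; δ0: rk 3, SNF 1^3; δ1: rk 3, SNF 1^3; δ2: rk 1, SNF 1^1
Ȟ^0: (4−3)−0=1 ⇒ Z
Ȟ^1: (6−3)−3=0 ⇒ 0
Ȟ^2: (4−1)−3=0 ⇒ 0

Ȟ^0 ≅ Z; Ȟ^1 ≅ 0; Ȟ^2 ≅ 0


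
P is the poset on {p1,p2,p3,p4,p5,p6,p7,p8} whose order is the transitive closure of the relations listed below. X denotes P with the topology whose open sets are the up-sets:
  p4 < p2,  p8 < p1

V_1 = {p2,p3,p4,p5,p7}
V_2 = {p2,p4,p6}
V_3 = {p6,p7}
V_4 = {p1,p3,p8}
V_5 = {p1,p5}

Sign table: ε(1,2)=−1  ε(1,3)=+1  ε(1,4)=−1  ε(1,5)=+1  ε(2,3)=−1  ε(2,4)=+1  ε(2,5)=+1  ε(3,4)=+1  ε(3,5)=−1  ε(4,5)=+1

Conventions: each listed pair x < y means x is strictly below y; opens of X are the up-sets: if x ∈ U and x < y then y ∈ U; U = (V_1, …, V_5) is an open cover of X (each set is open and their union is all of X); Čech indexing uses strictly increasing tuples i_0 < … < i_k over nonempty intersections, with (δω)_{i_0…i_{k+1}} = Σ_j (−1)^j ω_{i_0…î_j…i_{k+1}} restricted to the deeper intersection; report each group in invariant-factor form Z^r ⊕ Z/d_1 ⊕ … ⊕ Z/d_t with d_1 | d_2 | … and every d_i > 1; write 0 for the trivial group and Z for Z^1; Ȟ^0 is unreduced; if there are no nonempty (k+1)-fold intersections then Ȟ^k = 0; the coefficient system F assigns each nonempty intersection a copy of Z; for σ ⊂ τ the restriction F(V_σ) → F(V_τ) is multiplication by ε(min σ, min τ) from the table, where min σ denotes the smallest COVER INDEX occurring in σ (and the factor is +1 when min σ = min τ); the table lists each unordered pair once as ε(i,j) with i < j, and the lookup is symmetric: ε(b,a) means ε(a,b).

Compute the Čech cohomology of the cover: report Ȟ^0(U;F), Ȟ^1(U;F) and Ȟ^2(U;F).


nerve simplices:
  V12={p2,p4} V13={p7} V14={p3} V15={p5} V23={p6} V45={p1}
C dims 5,6; δ0: rk 5, SNF 1^4·2
degree 0: 5−5−0 = 0 → Ȟ^0 ≅ 0
degree 1: 6−0−5 = 1 plus torsion [2] → Ȟ^1 ≅ Z ⊕ Z/2
degree 2: 0−0−0 = 0 → Ȟ^2 ≅ 0

Ȟ^0(U;F) ≅ 0, Ȟ^1(U;F) ≅ Z ⊕ Z/2, Ȟ^2(U;F) ≅ 0


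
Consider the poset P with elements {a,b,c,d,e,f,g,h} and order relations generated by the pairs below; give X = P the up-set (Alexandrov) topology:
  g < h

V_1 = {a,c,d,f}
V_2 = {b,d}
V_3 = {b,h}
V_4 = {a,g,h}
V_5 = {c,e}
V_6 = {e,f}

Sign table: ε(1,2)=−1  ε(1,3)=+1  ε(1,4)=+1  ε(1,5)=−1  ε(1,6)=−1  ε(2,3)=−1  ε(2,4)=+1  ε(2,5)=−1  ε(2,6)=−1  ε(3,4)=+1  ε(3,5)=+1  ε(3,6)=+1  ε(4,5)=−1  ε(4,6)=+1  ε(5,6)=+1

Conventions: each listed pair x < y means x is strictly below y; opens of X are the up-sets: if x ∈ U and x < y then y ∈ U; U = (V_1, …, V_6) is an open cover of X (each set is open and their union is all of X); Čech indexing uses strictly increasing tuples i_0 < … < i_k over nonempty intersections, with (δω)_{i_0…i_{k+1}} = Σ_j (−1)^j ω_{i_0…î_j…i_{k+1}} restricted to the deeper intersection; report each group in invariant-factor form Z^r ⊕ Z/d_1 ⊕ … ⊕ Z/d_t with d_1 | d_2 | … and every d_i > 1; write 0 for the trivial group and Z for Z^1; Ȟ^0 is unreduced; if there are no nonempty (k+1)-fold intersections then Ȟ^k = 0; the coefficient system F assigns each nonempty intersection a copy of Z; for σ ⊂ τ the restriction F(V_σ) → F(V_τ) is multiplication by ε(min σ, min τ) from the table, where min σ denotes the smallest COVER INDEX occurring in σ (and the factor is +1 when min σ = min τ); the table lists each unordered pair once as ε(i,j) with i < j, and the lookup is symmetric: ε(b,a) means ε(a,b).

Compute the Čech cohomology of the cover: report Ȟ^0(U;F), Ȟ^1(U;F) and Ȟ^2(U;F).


cover nerve:
  V12={d} V14={a} V15={c} V16={f} V23={b} V34={h} V56={e}
C dims 6,7; δ0: rk 5, SNF 1^5
Ȟ^0: (6−5)−0=1 ⇒ Z
Ȟ^1: (7−0)−5=2 ⇒ Z^2
Ȟ^2: (0−0)−0=0 ⇒ 0

Ȟ^0 = Z,  Ȟ^1 = Z^2,  Ȟ^2 = 0


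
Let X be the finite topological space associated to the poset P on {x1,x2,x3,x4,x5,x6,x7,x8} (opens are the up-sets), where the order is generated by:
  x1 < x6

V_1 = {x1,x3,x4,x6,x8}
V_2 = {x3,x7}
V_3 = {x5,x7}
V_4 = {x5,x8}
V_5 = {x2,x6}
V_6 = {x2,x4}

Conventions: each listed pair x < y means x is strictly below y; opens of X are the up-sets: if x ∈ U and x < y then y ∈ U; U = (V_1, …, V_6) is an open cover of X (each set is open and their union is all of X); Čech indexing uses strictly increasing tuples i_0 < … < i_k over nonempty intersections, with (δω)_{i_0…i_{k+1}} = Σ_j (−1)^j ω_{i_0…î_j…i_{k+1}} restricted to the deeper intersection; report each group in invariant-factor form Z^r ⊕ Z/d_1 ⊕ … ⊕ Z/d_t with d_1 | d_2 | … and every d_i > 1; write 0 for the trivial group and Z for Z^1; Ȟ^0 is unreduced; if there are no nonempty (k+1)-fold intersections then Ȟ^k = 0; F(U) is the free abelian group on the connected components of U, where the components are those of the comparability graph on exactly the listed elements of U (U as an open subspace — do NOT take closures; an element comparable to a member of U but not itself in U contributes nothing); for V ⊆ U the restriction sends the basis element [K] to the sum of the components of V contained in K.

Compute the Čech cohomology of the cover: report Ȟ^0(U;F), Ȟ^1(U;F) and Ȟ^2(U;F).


intersection data:
  V12={x3} V14={x8} V15={x6} V16={x4} V23={x7} V34={x5} V56={x2}
components per intersection:
  V1: {x1,x6} {x3} {x4} {x8}
  V2: {x3} {x7}
  V3: {x5} {x7}
  V4: {x5} {x8}
  V5: {x2} {x6}
  V6: {x2} {x4}
  V12: {x3}
  V14: {x8}
  V15: {x6}
  V16: {x4}
  V23: {x7}
  V34: {x5}
  V56: {x2}
C dims 14,7; δ0: rk 7, SNF 1^7
Ȟ^0 = (14 − 7) − 0 = 7, so Ȟ^0 ≅ Z^7
Ȟ^1 = (7 − 0) − 7 = 0, so Ȟ^1 ≅ 0
Ȟ^2 = (0 − 0) − 0 = 0, so Ȟ^2 ≅ 0

Ȟ^0(U;F) ≅ Z^7; Ȟ^1(U;F) ≅ 0; Ȟ^2(U;F) ≅ 0


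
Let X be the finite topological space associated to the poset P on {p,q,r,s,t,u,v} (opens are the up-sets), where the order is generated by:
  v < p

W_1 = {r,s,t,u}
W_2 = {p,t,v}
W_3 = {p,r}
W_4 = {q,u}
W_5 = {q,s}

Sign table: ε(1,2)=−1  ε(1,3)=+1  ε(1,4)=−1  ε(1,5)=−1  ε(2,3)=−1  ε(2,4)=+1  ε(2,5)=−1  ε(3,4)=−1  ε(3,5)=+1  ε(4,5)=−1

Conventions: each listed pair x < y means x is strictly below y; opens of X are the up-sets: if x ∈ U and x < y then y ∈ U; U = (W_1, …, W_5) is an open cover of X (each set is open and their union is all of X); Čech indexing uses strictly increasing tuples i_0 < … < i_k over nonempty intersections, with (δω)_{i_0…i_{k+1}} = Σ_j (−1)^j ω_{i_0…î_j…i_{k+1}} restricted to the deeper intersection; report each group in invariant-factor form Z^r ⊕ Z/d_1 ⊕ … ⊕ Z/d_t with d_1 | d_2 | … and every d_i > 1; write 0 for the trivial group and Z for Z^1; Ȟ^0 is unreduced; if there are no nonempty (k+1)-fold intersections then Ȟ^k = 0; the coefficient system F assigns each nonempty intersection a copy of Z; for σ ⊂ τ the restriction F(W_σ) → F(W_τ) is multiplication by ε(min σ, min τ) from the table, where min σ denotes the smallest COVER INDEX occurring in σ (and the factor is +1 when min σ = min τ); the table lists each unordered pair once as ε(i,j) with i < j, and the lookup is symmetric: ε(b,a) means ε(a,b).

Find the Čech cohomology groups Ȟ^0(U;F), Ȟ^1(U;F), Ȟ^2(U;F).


Ȟ^0(U;F) ≅ 0, Ȟ^1(U;F) ≅ Z ⊕ Z/2 and Ȟ^2(U;F) ≅ 0

nerve of the cover:
  W12={t} W13={r} W14={u} W15={s} W23={p} W45={q}
C dims 5,6; δ0: rk 5, SNF 1^4·2
Ȟ^0 = (5 − 5) − 0 = 0, so Ȟ^0 ≅ 0
Ȟ^1 = (6 − 0) − 5 = 1 plus torsion [2], so Ȟ^1 ≅ Z ⊕ Z/2
Ȟ^2 = (0 − 0) − 0 = 0, so Ȟ^2 ≅ 0


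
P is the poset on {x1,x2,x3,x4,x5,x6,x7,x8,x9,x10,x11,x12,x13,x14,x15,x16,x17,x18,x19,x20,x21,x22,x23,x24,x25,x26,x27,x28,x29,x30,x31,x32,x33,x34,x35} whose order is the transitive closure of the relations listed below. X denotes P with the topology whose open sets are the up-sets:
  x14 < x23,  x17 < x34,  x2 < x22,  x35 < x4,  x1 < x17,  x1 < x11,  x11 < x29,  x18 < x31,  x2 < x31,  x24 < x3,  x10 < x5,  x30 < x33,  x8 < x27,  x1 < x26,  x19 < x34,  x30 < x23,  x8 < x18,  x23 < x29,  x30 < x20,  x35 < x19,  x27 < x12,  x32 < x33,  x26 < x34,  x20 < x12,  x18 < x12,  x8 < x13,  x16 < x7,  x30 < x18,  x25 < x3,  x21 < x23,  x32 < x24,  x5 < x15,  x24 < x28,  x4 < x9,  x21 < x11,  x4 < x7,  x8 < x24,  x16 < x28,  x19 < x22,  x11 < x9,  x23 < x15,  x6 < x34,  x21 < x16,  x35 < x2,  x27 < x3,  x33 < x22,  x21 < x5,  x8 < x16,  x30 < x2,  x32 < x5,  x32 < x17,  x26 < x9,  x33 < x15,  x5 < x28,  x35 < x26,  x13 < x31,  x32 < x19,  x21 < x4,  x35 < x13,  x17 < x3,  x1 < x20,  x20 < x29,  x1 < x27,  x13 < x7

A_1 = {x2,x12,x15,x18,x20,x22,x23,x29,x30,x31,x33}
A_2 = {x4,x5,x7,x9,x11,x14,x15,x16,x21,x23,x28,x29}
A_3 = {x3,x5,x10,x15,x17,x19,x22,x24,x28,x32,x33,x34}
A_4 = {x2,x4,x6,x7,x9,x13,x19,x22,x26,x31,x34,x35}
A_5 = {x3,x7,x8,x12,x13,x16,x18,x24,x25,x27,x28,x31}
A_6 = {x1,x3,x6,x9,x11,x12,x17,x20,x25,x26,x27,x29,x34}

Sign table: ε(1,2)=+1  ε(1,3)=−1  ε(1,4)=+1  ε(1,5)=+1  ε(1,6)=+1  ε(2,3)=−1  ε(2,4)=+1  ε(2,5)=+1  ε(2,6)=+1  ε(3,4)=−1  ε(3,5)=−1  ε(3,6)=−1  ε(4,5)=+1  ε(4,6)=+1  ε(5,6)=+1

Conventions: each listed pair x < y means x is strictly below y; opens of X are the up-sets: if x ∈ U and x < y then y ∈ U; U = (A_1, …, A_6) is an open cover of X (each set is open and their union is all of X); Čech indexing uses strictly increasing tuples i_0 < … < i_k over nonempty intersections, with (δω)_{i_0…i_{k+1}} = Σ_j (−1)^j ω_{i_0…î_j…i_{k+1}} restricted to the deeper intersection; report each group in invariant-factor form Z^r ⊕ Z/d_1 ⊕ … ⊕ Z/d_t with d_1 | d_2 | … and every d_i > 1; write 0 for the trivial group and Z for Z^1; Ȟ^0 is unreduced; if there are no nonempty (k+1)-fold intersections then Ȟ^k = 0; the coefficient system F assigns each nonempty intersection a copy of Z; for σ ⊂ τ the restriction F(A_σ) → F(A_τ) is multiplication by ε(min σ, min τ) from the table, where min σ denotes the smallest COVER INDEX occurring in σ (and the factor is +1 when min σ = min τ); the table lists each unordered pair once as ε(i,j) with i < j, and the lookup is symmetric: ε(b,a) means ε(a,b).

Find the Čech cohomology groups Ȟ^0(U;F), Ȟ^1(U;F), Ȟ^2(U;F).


Ȟ^0(U;F) ≅ Z, Ȟ^1(U;F) ≅ 0, Ȟ^2(U;F) ≅ Z/2

intersection data:
  A12={x15,x23,x29} A13={x15,x22,x33} A14={x2,x22,x31} A15={x12,x18,x31} A16={x12,x20,x29} A23={x5,x15,x28} A24={x4,x7,x9} A25={x7,x16,x28} A26={x9,x11,x29} A34={x19,x22,x34} A35={x3,x24,x28} A36={x3,x17,x34} A45={x7,x13,x31} A46={x6,x9,x26,x34} A56={x3,x12,x25,x27}
  A123={x15} A126={x29} A134={x22} A145={x31} A156={x12} A235={x28} A245={x7} A246={x9} A346={x34} A356={x3}
C dims 6,15,10; δ0: rk 5, SNF 1^5; δ1: rk 10, SNF 1^9·2
Ȟ^0 = (6 − 5) − 0 = 1, so Ȟ^0 ≅ Z
Ȟ^1 = (15 − 10) − 5 = 0, so Ȟ^1 ≅ 0
Ȟ^2 = (10 − 0) − 10 = 0 plus torsion [2], so Ȟ^2 ≅ Z/2


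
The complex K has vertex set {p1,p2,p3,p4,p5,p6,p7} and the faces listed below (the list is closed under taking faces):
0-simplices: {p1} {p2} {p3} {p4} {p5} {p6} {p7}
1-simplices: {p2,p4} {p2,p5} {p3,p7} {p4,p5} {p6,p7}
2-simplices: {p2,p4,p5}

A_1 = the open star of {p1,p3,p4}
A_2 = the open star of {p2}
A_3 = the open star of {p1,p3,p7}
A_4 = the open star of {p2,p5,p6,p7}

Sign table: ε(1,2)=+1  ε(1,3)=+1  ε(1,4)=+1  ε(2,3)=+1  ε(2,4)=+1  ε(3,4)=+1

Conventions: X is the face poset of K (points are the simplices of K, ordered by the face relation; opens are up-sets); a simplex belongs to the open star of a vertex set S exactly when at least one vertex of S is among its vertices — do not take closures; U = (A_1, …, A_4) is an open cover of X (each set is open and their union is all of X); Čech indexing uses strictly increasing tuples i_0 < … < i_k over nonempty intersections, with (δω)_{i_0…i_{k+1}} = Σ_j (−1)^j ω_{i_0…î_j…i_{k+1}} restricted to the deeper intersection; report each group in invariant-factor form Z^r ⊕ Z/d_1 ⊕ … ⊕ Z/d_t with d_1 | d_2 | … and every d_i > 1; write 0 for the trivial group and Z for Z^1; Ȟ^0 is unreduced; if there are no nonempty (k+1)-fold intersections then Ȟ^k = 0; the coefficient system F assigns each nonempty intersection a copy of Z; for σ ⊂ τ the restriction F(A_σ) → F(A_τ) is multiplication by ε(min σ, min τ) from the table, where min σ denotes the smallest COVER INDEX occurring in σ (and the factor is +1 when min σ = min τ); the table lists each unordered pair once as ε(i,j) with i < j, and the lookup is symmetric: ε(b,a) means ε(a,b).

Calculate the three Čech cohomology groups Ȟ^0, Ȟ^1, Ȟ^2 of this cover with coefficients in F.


Ȟ^0 = Z, Ȟ^1 = 0, Ȟ^2 = 0

nerve of the cover:
  A1={{p1},{p3},{p4},{p2,p4},{p3,p7},{p4,p5},{p2,p4,p5}} A2={{p2},{p2,p4},{p2,p5},{p2,p4,p5}} A3={{p1},{p3},{p7},{p3,p7},{p6,p7}} A4={{p2},{p5},{p6},{p7},{p2,p4},{p2,p5},{p3,p7},{p4,p5},{p6,p7},{p2,p4,p5}}
  A12={{p2,p4},{p2,p4,p5}} A13={{p1},{p3},{p3,p7}} A14={{p2,p4},{p3,p7},{p4,p5},{p2,p4,p5}} A24={{p2},{p2,p4},{p2,p5},{p2,p4,p5}} A34={{p7},{p3,p7},{p6,p7}}
  A124={{p2,p4},{p2,p4,p5}} A134={{p3,p7}}
C dims 4,5,2; δ0: rk 3, SNF 1^3; δ1: rk 2, SNF 1^2
Ȟ^0 = (4 − 3) − 0 = 1, so Ȟ^0 ≅ Z
Ȟ^1 = (5 − 2) − 3 = 0, so Ȟ^1 ≅ 0
Ȟ^2 = (2 − 0) − 2 = 0, so Ȟ^2 ≅ 0


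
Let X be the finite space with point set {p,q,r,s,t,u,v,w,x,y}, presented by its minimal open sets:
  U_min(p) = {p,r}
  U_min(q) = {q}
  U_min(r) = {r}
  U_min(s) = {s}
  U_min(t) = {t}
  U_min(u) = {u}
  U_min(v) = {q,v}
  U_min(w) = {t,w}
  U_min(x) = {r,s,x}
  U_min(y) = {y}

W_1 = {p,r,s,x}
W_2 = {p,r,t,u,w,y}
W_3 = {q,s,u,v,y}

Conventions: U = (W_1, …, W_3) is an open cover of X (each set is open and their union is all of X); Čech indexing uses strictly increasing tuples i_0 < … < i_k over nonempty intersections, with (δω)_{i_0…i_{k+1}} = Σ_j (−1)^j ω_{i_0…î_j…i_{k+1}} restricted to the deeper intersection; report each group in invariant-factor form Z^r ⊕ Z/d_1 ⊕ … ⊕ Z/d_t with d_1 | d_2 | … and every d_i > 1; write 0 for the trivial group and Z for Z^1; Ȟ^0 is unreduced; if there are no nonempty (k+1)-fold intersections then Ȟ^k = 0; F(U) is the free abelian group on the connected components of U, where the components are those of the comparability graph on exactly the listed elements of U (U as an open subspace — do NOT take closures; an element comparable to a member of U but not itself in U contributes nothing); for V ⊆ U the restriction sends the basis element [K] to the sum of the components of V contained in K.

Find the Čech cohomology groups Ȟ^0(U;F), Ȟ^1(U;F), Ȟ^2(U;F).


Ȟ^0 = Z^5, Ȟ^1 = 0, Ȟ^2 = 0

nonempty overlaps:
  W12={p,r} W13={s} W23={u,y}
components per intersection:
  W1: {p,r,s,x}
  W2: {p,r} {t,w} {u} {y}
  W3: {q,v} {s} {u} {y}
  W12: {p,r}
  W13: {s}
  W23: {u} {y}
C dims 9,4; δ0: rk 4, SNF 1^4
degree 0: 9−4−0 = 5 → Ȟ^0 ≅ Z^5
degree 1: 4−0−4 = 0 → Ȟ^1 ≅ 0
degree 2: 0−0−0 = 0 → Ȟ^2 ≅ 0


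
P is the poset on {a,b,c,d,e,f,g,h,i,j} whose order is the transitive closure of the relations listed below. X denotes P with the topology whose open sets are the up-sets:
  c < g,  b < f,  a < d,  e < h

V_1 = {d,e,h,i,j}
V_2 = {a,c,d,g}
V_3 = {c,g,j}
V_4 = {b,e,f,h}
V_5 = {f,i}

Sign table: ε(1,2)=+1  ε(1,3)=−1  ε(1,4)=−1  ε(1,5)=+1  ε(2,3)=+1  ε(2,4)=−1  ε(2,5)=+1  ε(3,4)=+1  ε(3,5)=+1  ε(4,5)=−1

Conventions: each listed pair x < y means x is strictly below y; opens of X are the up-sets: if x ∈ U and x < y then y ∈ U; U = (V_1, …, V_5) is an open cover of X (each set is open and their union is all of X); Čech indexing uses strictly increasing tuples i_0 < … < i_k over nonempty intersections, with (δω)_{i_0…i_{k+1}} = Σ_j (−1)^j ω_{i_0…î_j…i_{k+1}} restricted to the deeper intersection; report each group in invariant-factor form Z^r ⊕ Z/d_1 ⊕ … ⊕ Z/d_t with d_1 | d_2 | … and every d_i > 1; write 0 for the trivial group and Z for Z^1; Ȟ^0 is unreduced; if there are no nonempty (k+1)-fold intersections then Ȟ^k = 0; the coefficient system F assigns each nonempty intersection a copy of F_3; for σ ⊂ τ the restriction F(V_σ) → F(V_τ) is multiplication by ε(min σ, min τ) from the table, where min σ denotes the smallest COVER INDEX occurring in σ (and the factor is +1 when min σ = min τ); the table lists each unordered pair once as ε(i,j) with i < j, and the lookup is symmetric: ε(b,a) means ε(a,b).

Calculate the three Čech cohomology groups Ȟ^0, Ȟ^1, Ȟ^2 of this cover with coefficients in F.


Ȟ^0(U;F) ≅ 0, Ȟ^1(U;F) ≅ Z/3, Ȟ^2(U;F) ≅ 0

nonempty intersections:
  V12={d} V13={j} V14={e,h} V15={i} V23={c,g} V45={f}
C dims 5,6; δ0: rk_F3 5
Ȟ^0: (5−5)−0=0 ⇒ 0
Ȟ^1: (6−0)−5=1 ⇒ Z/3
Ȟ^2: (0−0)−0=0 ⇒ 0


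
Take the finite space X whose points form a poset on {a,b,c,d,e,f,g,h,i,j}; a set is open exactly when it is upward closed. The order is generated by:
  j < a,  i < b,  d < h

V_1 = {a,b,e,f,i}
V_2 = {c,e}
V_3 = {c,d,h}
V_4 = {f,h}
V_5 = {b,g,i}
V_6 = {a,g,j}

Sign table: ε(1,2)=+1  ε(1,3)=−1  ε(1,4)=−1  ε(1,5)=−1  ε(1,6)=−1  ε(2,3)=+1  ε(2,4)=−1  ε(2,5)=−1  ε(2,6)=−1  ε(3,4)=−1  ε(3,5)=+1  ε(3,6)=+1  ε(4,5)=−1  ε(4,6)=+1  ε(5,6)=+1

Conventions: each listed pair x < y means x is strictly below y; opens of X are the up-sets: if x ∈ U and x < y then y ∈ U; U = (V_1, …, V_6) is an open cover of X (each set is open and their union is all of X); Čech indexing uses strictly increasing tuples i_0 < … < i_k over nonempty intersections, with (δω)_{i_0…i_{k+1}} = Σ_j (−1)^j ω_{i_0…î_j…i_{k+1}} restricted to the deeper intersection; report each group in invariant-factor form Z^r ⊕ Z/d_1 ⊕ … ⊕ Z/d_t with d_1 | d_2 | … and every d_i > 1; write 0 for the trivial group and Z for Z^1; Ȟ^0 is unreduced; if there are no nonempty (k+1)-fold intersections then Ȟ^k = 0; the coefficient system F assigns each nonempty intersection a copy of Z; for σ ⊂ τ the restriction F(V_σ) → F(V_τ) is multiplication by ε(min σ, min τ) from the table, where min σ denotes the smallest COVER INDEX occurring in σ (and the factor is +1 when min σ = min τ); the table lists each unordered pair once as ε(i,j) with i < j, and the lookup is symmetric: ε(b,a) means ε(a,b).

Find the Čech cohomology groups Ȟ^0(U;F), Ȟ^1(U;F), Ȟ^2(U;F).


Ȟ^0 = Z, Ȟ^1 = Z^2, Ȟ^2 = 0

nerve of the cover:
  V12={e} V14={f} V15={b,i} V16={a} V23={c} V34={h} V56={g}
C dims 6,7; δ0: rk 5, SNF 1^5
Ȟ^0 = (6 − 5) − 0 = 1, so Ȟ^0 ≅ Z
Ȟ^1 = (7 − 0) − 5 = 2, so Ȟ^1 ≅ Z^2
Ȟ^2 = (0 − 0) − 0 = 0, so Ȟ^2 ≅ 0


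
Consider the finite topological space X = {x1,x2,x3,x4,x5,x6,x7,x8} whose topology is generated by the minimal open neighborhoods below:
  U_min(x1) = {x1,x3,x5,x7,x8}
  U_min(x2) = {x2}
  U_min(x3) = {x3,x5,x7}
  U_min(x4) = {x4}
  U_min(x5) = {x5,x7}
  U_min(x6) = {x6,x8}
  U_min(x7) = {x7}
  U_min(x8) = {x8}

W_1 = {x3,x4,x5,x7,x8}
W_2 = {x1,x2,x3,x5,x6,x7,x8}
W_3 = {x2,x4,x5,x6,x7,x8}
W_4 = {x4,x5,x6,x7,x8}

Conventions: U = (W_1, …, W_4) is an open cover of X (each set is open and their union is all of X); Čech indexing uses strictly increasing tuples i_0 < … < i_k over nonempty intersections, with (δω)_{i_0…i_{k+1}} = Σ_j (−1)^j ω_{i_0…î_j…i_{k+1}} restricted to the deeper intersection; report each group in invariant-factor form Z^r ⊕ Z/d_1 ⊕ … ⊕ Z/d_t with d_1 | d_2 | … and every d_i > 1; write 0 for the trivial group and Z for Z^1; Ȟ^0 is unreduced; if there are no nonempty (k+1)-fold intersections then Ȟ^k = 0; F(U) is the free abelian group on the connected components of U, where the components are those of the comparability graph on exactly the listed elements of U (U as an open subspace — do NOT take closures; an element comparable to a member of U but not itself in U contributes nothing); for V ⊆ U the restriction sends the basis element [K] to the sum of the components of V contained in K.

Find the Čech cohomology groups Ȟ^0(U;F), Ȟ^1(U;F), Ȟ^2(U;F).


nerve of the cover:
  W12={x3,x5,x7,x8} W13={x4,x5,x7,x8} W14={x4,x5,x7,x8} W23={x2,x5,x6,x7,x8} W24={x5,x6,x7,x8} W34={x4,x5,x6,x7,x8}
  W123={x5,x7,x8} W124={x5,x7,x8} W134={x4,x5,x7,x8} W234={x5,x6,x7,x8}
  W1234={x5,x7,x8}
components per intersection:
  W1: {x3,x5,x7} {x4} {x8}
  W2: {x1,x3,x5,x6,x7,x8} {x2}
  W3: {x2} {x4} {x5,x7} {x6,x8}
  W4: {x4} {x5,x7} {x6,x8}
  W12: {x3,x5,x7} {x8}
  W13: {x4} {x5,x7} {x8}
  W14: {x4} {x5,x7} {x8}
  W23: {x2} {x5,x7} {x6,x8}
  W24: {x5,x7} {x6,x8}
  W34: {x4} {x5,x7} {x6,x8}
  W123: {x5,x7} {x8}
  W124: {x5,x7} {x8}
  W134: {x4} {x5,x7} {x8}
  W234: {x5,x7} {x6,x8}
  W1234: {x5,x7} {x8}
C dims 12,16,9,2; δ0: rk 9, SNF 1^9; δ1: rk 7, SNF 1^7; δ2: rk 2, SNF 1^2
Ȟ^0 = (12 − 9) − 0 = 3, so Ȟ^0 ≅ Z^3
Ȟ^1 = (16 − 7) − 9 = 0, so Ȟ^1 ≅ 0
Ȟ^2 = (9 − 2) − 7 = 0, so Ȟ^2 ≅ 0

Ȟ^0 ≅ Z^3, Ȟ^1 ≅ 0, Ȟ^2 ≅ 0


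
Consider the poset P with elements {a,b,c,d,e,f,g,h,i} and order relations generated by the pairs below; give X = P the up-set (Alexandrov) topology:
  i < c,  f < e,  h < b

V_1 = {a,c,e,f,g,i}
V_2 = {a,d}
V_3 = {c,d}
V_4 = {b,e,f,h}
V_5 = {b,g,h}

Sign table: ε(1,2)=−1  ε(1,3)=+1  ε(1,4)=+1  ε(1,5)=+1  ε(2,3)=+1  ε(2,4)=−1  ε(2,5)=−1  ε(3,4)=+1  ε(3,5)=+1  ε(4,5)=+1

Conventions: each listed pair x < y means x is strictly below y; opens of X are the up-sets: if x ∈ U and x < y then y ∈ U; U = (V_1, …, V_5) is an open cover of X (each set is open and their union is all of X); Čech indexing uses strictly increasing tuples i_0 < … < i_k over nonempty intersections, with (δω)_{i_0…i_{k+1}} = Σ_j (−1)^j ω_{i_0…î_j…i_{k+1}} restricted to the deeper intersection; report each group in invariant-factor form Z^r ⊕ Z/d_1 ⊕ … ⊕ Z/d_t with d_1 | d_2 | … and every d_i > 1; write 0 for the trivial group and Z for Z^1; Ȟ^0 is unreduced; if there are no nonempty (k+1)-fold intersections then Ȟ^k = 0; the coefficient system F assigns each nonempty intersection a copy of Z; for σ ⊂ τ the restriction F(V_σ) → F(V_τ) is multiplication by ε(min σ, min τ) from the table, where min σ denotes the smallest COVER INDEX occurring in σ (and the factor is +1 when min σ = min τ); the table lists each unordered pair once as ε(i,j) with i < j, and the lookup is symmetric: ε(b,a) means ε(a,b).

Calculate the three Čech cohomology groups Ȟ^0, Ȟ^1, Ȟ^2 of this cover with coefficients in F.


nerve simplices:
  V12={a} V13={c} V14={e,f} V15={g} V23={d} V45={b,h}
C dims 5,6; δ0: rk 5, SNF 1^4·2
degree 0: 5−5−0 = 0 → Ȟ^0 ≅ 0
degree 1: 6−0−5 = 1 plus torsion [2] → Ȟ^1 ≅ Z ⊕ Z/2
degree 2: 0−0−0 = 0 → Ȟ^2 ≅ 0

Ȟ^0 ≅ 0,  Ȟ^1 ≅ Z ⊕ Z/2,  Ȟ^2 ≅ 0


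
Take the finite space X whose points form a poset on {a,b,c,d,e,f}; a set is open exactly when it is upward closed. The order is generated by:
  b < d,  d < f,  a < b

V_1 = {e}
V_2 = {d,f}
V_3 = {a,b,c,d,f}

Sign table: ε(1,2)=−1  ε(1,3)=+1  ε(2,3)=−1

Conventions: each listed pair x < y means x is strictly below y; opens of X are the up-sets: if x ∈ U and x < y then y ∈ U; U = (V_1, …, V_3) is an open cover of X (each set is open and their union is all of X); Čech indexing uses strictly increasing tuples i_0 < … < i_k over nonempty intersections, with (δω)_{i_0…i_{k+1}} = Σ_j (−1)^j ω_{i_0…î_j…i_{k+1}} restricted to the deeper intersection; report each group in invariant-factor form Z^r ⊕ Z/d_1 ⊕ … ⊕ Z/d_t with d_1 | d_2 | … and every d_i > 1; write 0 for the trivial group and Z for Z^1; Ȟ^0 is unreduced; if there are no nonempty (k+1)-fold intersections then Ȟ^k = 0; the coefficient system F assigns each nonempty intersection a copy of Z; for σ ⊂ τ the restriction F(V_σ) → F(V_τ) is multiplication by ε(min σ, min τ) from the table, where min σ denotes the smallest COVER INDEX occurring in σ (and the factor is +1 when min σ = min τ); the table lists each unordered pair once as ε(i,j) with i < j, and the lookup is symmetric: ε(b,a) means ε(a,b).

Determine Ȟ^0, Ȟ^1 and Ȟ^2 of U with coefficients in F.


Ȟ^0 ≅ Z^2, Ȟ^1 ≅ 0 and Ȟ^2 ≅ 0

cover nerve:
  V23={d,f}
C dims 3,1; δ0: rk 1, SNF 1^1
Ȟ^0: (3−1)−0=2 ⇒ Z^2
Ȟ^1: (1−0)−1=0 ⇒ 0
Ȟ^2: (0−0)−0=0 ⇒ 0


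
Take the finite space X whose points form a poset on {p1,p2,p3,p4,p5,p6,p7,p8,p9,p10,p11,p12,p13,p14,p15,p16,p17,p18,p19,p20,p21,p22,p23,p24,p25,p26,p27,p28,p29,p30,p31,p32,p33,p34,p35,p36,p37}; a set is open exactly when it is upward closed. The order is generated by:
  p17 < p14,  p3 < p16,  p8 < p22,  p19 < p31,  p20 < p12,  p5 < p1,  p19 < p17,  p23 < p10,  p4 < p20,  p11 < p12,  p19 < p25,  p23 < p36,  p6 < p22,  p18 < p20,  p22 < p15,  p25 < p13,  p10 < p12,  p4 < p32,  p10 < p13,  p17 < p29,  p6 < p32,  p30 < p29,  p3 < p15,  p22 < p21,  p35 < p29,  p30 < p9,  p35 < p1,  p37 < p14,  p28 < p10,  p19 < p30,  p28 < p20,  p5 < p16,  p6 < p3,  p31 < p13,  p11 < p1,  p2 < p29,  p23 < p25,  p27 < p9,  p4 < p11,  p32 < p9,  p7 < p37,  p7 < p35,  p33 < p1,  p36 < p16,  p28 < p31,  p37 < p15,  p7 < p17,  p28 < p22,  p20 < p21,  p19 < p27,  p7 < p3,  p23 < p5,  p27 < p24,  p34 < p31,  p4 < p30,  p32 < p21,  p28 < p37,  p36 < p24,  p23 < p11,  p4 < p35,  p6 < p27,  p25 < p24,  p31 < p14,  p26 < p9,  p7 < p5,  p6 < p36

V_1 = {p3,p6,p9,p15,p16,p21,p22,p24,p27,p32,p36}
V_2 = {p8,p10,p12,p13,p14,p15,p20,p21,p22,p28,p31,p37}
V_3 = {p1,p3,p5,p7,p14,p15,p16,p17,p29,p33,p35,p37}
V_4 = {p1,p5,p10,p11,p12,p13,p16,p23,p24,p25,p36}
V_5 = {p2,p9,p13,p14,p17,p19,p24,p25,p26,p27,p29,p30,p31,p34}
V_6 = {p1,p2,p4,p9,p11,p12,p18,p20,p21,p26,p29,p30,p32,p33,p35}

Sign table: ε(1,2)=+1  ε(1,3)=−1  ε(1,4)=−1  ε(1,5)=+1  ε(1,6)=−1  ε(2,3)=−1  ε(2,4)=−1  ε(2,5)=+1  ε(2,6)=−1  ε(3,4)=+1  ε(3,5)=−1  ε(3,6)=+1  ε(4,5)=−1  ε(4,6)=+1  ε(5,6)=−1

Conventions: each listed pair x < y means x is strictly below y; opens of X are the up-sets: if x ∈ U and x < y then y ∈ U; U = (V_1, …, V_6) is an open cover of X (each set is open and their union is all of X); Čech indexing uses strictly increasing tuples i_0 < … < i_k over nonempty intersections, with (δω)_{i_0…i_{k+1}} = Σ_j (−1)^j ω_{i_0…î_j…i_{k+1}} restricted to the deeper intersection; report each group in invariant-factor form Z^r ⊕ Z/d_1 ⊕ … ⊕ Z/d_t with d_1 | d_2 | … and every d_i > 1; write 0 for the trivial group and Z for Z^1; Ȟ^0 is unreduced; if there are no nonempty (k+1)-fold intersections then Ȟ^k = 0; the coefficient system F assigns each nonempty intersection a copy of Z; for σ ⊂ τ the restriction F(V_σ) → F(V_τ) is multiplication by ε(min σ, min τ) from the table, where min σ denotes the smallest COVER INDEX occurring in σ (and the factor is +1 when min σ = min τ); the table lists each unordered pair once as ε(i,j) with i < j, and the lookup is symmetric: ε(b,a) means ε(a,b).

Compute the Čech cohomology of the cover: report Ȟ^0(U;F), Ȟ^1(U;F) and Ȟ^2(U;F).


nonempty intersections:
  V12={p15,p21,p22} V13={p3,p15,p16} V14={p16,p24,p36} V15={p9,p24,p27} V16={p9,p21,p32} V23={p14,p15,p37} V24={p10,p12,p13} V25={p13,p14,p31} V26={p12,p20,p21} V34={p1,p5,p16} V35={p14,p17,p29} V36={p1,p29,p33,p35} V45={p13,p24,p25} V46={p1,p11,p12} V56={p2,p9,p26,p29,p30}
  V123={p15} V126={p21} V134={p16} V145={p24} V156={p9} V235={p14} V245={p13} V246={p12} V346={p1} V356={p29}
C dims 6,15,10; δ0: rk 5, SNF 1^5; δ1: rk 10, SNF 1^9·2
Ȟ^0: (6−5)−0=1 ⇒ Z
Ȟ^1: (15−10)−5=0 ⇒ 0
Ȟ^2: (10−0)−10=0 plus torsion [2] ⇒ Z/2

Ȟ^0 ≅ Z; Ȟ^1 ≅ 0; Ȟ^2 ≅ Z/2


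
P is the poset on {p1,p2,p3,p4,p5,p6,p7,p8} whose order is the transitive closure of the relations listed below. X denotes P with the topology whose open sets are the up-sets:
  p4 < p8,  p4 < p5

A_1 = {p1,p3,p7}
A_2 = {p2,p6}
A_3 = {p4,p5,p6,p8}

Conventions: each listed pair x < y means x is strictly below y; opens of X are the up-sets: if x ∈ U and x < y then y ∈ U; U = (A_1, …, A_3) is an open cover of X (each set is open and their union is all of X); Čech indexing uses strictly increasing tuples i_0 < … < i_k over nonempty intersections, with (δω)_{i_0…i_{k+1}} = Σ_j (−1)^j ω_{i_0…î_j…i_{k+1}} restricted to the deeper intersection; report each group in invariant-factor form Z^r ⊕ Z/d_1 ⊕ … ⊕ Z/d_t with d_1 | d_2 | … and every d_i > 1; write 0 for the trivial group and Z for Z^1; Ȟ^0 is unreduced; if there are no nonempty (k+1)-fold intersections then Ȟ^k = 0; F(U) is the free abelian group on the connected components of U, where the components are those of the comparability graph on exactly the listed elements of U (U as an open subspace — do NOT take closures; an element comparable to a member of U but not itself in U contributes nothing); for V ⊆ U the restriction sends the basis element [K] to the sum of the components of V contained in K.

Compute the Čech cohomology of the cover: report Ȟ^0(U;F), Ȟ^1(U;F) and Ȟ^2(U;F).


Ȟ^0(U;F) ≅ Z^6,  Ȟ^1(U;F) ≅ 0,  Ȟ^2(U;F) ≅ 0

nonempty overlaps:
  A23={p6}
components per intersection:
  A1: {p1} {p3} {p7}
  A2: {p2} {p6}
  A3: {p4,p5,p8} {p6}
  A23: {p6}
C dims 7,1; δ0: rk 1, SNF 1^1
degree 0: 7−1−0 = 6 → Ȟ^0 ≅ Z^6
degree 1: 1−0−1 = 0 → Ȟ^1 ≅ 0
degree 2: 0−0−0 = 0 → Ȟ^2 ≅ 0


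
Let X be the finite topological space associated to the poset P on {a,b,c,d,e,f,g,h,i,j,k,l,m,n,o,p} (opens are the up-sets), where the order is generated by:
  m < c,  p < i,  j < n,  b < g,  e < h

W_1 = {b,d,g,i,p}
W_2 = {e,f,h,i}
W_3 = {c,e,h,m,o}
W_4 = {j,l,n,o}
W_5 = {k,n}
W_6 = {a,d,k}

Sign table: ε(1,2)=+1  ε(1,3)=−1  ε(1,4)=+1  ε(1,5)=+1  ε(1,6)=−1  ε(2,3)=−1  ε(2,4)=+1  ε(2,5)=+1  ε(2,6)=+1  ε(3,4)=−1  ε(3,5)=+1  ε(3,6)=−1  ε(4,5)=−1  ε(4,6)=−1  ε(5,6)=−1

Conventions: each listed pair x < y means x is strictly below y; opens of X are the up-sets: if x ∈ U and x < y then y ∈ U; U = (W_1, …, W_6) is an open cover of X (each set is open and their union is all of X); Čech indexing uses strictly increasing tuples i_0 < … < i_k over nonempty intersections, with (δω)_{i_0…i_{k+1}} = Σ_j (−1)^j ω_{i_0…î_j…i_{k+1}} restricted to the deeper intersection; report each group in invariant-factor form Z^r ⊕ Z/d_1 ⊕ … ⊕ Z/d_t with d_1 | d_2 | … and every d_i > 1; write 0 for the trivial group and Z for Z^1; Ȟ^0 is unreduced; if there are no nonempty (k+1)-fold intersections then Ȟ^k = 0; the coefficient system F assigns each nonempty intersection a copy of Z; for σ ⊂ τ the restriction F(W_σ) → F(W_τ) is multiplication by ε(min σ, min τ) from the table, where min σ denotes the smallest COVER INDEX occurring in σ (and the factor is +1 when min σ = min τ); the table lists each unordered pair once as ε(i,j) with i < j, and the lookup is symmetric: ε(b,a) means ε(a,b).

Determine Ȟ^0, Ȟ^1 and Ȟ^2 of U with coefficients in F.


Ȟ^0 ≅ 0, Ȟ^1 ≅ Z/2 and Ȟ^2 ≅ 0

nerve of the cover:
  W12={i} W16={d} W23={e,h} W34={o} W45={n} W56={k}
C dims 6,6; δ0: rk 6, SNF 1^5·2
Ȟ^0 = (6 − 6) − 0 = 0, so Ȟ^0 ≅ 0
Ȟ^1 = (6 − 0) − 6 = 0 plus torsion [2], so Ȟ^1 ≅ Z/2
Ȟ^2 = (0 − 0) − 0 = 0, so Ȟ^2 ≅ 0


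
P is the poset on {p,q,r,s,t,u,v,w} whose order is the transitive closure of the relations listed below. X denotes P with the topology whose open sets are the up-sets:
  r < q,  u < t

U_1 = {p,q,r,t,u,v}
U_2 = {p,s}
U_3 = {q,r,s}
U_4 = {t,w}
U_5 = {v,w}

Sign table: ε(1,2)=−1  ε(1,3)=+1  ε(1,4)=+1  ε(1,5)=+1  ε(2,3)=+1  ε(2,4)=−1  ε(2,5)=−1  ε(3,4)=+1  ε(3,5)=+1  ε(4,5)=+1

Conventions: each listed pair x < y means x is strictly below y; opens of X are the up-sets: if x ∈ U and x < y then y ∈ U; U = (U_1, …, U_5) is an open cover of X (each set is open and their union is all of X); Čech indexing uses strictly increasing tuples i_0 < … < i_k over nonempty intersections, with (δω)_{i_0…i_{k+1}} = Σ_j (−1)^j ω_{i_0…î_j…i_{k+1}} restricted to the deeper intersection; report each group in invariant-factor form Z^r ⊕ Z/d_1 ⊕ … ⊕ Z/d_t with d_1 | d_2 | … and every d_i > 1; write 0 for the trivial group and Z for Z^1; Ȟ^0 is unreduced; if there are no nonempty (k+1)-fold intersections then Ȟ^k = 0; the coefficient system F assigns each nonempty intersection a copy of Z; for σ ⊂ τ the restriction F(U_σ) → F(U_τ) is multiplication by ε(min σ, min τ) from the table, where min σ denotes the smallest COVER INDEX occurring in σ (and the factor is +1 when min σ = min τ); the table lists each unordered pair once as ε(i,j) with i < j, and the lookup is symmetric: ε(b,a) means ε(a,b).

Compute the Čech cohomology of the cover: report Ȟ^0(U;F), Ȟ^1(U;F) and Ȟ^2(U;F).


Ȟ^0(U;F) ≅ 0; Ȟ^1(U;F) ≅ Z ⊕ Z/2; Ȟ^2(U;F) ≅ 0

nonempty intersections:
  U12={p} U13={q,r} U14={t} U15={v} U23={s} U45={w}
C dims 5,6; δ0: rk 5, SNF 1^4·2
Ȟ^0: (5−5)−0=0 ⇒ 0
Ȟ^1: (6−0)−5=1 plus torsion [2] ⇒ Z ⊕ Z/2
Ȟ^2: (0−0)−0=0 ⇒ 0


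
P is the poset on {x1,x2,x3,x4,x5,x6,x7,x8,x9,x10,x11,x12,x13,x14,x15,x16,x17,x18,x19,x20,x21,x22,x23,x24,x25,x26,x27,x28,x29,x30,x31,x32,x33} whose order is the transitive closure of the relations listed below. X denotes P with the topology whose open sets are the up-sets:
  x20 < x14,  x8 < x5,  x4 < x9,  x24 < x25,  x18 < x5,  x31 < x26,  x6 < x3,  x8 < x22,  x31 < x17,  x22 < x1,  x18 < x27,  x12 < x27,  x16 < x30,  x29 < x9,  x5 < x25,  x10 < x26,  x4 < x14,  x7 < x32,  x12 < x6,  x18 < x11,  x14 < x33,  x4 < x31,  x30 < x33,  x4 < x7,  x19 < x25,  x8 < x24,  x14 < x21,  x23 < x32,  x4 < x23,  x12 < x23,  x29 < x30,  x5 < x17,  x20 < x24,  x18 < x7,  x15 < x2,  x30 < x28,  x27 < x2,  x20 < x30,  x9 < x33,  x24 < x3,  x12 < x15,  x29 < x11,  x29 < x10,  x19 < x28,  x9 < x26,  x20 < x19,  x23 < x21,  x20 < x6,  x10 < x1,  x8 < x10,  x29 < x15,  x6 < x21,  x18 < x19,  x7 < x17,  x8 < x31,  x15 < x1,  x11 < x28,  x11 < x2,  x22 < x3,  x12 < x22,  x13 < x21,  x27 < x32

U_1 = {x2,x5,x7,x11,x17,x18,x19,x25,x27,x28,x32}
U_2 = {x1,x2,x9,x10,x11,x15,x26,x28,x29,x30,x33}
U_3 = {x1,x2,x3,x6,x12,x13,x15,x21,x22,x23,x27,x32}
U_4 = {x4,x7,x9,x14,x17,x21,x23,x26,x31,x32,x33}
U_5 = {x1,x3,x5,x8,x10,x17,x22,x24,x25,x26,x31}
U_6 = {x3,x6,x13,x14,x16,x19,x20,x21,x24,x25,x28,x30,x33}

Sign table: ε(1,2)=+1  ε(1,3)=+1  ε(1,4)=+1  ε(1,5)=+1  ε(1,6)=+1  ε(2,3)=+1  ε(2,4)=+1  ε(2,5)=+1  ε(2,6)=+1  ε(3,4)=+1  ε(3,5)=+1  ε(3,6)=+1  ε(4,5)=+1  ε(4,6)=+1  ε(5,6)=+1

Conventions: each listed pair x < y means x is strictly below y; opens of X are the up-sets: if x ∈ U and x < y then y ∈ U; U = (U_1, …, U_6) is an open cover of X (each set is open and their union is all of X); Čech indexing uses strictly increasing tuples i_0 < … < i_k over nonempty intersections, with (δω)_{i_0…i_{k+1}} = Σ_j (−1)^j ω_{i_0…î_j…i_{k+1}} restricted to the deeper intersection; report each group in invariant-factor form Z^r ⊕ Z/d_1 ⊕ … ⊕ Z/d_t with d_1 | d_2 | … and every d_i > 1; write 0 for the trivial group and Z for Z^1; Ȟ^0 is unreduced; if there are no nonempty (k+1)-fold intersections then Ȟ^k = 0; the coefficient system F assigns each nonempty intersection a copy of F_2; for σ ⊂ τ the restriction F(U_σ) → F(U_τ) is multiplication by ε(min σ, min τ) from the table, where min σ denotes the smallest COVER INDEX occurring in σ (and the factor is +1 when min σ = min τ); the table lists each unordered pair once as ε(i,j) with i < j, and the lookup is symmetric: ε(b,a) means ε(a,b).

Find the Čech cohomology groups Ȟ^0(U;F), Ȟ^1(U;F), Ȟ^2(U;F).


Ȟ^0(U;F) ≅ Z/2, Ȟ^1(U;F) ≅ Z/2, Ȟ^2(U;F) ≅ Z/2

nonempty intersections:
  U12={x2,x11,x28} U13={x2,x27,x32} U14={x7,x17,x32} U15={x5,x17,x25} U16={x19,x25,x28} U23={x1,x2,x15} U24={x9,x26,x33} U25={x1,x10,x26} U26={x28,x30,x33} U34={x21,x23,x32} U35={x1,x3,x22} U36={x3,x6,x13,x21} U45={x17,x26,x31} U46={x14,x21,x33} U56={x3,x24,x25}
  U123={x2} U126={x28} U134={x32} U145={x17} U156={x25} U235={x1} U245={x26} U246={x33} U346={x21} U356={x3}
C dims 6,15,10; δ0: rk_F2 5; δ1: rk_F2 9
Ȟ^0: (6−5)−0=1 ⇒ Z/2
Ȟ^1: (15−9)−5=1 ⇒ Z/2
Ȟ^2: (10−0)−9=1 ⇒ Z/2


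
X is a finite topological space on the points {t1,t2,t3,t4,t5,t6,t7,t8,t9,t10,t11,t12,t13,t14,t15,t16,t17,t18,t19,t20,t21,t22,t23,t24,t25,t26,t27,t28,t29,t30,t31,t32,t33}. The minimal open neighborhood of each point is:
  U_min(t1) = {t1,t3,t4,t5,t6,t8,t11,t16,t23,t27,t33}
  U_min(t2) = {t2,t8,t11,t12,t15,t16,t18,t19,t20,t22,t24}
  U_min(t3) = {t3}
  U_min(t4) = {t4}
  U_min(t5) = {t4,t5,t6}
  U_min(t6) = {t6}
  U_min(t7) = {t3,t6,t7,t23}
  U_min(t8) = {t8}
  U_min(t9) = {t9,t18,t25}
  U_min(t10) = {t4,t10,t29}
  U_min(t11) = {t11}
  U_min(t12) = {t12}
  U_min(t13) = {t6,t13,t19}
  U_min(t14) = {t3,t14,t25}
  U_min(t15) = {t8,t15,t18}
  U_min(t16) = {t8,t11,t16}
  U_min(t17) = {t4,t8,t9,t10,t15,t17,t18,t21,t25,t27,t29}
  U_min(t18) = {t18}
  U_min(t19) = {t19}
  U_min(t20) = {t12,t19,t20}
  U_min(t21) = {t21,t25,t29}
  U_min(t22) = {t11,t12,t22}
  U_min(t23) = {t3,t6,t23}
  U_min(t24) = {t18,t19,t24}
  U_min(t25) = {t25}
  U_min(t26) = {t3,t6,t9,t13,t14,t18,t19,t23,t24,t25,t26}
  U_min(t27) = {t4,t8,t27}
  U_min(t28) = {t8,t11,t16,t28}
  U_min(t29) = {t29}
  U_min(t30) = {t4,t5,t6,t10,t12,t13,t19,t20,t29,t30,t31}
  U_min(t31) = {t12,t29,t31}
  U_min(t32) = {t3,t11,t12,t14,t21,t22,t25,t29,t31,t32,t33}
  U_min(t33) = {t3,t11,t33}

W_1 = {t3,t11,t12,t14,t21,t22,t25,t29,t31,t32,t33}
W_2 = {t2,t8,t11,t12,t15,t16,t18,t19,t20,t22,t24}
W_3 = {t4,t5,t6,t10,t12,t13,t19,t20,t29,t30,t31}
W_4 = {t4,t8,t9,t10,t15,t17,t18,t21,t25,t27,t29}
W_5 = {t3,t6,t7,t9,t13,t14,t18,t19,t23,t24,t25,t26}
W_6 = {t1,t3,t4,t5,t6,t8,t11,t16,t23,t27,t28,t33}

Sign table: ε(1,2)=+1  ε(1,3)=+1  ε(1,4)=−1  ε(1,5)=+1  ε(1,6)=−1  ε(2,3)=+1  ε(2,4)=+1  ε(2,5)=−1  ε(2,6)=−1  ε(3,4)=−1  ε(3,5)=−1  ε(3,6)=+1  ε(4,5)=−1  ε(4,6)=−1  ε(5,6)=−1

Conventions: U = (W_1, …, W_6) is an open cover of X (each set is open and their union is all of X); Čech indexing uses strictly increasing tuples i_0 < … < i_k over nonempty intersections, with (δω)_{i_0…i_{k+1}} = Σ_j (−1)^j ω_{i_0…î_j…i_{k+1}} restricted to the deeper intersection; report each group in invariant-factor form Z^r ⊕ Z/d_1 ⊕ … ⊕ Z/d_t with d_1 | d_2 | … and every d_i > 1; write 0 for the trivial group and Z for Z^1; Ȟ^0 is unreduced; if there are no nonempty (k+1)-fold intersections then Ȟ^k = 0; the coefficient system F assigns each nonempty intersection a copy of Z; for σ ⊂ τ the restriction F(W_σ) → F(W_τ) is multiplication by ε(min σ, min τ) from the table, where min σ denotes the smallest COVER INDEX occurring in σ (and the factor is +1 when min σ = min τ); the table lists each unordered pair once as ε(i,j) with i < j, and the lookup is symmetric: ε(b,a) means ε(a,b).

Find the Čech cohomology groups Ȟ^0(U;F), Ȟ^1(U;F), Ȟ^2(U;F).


nerve of the cover:
  W12={t11,t12,t22} W13={t12,t29,t31} W14={t21,t25,t29} W15={t3,t14,t25} W16={t3,t11,t33} W23={t12,t19,t20} W24={t8,t15,t18} W25={t18,t19,t24} W26={t8,t11,t16} W34={t4,t10,t29} W35={t6,t13,t19} W36={t4,t5,t6} W45={t9,t18,t25} W46={t4,t8,t27} W56={t3,t6,t23}
  W123={t12} W126={t11} W134={t29} W145={t25} W156={t3} W235={t19} W245={t18} W246={t8} W346={t4} W356={t6}
C dims 6,15,10; δ0: rk 6, SNF 1^5·2; δ1: rk 9, SNF 1^9
Ȟ^0 = (6 − 6) − 0 = 0, so Ȟ^0 ≅ 0
Ȟ^1 = (15 − 9) − 6 = 0 plus torsion [2], so Ȟ^1 ≅ Z/2
Ȟ^2 = (10 − 0) − 9 = 1, so Ȟ^2 ≅ Z

Ȟ^0 = 0, Ȟ^1 = Z/2 and Ȟ^2 = Z
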